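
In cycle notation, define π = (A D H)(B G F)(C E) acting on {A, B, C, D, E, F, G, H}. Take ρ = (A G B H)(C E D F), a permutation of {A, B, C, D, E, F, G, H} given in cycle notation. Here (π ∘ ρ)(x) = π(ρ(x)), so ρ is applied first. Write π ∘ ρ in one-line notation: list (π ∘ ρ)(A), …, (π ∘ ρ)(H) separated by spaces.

(π ∘ ρ)(x) = π(ρ(x)). Computing each image: π(ρ(A)) = π(G) = F, π(ρ(B)) = π(H) = A, π(ρ(C)) = π(E) = C, π(ρ(D)) = π(F) = B, π(ρ(E)) = π(D) = H, π(ρ(F)) = π(C) = E, π(ρ(G)) = π(B) = G, π(ρ(H)) = π(A) = D.
Hence π ∘ ρ = [F A C B H E G D].

F A C B H E G D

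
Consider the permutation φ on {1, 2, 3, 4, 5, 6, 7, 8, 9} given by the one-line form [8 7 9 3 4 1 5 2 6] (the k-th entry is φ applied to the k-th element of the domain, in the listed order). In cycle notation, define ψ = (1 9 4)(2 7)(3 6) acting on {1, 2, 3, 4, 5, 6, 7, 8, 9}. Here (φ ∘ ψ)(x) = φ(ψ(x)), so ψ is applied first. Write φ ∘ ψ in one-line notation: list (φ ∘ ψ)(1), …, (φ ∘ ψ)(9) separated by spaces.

Chase each element through ψ then φ: 1 → 9 → 6; 2 → 7 → 5; 3 → 6 → 1; 4 → 1 → 8; 5 → 5 → 4; 6 → 3 → 9; 7 → 2 → 7; 8 → 8 → 2; 9 → 4 → 3.
Collecting the images, φ ∘ ψ = [6 5 1 8 4 9 7 2 3].

6 5 1 8 4 9 7 2 3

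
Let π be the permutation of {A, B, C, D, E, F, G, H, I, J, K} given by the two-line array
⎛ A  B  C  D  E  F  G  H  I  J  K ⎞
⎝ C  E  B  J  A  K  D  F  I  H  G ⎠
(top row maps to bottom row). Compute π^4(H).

Tracing H → F → … returns to H after 6 steps, so H lies in a 6-cycle (D, J, H, F, K, G).
Stepping 4 places around the cycle: H → F → K → G → D.

D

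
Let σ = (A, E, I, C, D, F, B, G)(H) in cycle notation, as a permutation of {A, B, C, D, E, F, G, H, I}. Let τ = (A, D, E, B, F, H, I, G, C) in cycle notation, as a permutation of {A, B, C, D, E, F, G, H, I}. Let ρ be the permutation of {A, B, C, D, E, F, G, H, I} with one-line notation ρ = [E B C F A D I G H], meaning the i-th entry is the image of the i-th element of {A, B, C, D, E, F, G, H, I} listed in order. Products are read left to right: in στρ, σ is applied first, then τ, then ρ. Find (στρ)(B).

C

Chase B: σ(B) = G; τ(G) = C; ρ(C) = C. Hence (στρ)(B) = C.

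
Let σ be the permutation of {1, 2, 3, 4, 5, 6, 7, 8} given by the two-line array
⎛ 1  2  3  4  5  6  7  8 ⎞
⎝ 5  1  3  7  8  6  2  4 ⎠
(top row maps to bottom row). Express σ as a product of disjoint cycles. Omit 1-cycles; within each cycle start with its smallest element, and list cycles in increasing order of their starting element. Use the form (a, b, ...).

(1, 5, 8, 4, 7, 2)

Iterating σ from 1 gives 1 → 5 → 8 → 4 → 7 → 2 → 1; that is the 6-cycle (1, 5, 8, 4, 7, 2).
Repeating from the next unused element and collecting all non-trivial cycles gives (1, 5, 8, 4, 7, 2).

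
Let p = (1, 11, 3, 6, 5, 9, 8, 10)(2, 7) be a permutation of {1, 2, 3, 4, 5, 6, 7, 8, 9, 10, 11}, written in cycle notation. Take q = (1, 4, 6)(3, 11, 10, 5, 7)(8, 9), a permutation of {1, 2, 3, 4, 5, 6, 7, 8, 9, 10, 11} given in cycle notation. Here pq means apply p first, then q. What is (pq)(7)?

First apply p: p(7) = 2, then q(2) = 2. Thus (pq)(7) = 2.

2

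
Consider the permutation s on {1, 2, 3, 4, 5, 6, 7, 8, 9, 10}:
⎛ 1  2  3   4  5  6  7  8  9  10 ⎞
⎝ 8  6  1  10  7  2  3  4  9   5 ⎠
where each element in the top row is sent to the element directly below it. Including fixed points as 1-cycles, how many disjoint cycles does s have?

3

The cycle decomposition is (1, 8, 4, 10, 5, 7, 3)(2, 6)(9), which has 3 cycles (counting 1-cycles).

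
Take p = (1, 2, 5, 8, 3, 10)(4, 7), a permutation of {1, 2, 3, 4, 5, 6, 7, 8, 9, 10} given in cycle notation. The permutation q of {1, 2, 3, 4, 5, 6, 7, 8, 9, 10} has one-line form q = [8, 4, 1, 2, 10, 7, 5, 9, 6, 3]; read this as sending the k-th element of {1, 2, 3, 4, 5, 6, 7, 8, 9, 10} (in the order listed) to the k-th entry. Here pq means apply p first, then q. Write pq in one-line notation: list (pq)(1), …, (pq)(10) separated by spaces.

Chase each element through p then q: 1 → 2 → 4; 2 → 5 → 10; 3 → 10 → 3; 4 → 7 → 5; 5 → 8 → 9; 6 → 6 → 7; 7 → 4 → 2; 8 → 3 → 1; 9 → 9 → 6; 10 → 1 → 8.
So pq in one-line form is 4 10 3 5 9 7 2 1 6 8.

4 10 3 5 9 7 2 1 6 8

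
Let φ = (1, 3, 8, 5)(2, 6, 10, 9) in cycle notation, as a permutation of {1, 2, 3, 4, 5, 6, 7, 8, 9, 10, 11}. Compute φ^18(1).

1 lies in the 4-cycle (1, 3, 8, 5).
Since the cycle has length 4, φ^18 acts on it the same as φ^2 (18 mod 4 = 2).
Stepping 2 places around the cycle: 1 → 3 → 8.

8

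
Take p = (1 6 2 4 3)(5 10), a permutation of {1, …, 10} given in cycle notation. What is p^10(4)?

4 lies in the 5-cycle (1 6 2 4 3).
On a 5-cycle, p^5 is the identity, so p^10 = p^0 there (10 ≡ 0 mod 5).
So p^10(4) = 4.

4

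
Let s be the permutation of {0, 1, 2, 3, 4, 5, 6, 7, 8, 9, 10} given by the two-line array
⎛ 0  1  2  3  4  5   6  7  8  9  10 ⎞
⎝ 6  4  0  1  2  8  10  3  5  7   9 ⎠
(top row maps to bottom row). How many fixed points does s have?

0

No element satisfies s(x) = x, so there are 0 fixed points.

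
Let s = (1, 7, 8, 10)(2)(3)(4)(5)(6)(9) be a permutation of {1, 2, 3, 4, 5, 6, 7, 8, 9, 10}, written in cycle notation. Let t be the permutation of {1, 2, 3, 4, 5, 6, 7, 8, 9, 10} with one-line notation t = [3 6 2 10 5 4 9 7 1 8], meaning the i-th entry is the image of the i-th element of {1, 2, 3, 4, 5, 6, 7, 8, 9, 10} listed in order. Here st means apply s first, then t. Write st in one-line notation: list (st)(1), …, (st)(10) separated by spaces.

(st)(x) = t(s(x)). Computing each image: t(s(1)) = t(7) = 9, t(s(2)) = t(2) = 6, t(s(3)) = t(3) = 2, t(s(4)) = t(4) = 10, t(s(5)) = t(5) = 5, t(s(6)) = t(6) = 4, t(s(7)) = t(8) = 7, t(s(8)) = t(10) = 8, t(s(9)) = t(9) = 1, t(s(10)) = t(1) = 3.
Hence st = [9 6 2 10 5 4 7 8 1 3].

9 6 2 10 5 4 7 8 1 3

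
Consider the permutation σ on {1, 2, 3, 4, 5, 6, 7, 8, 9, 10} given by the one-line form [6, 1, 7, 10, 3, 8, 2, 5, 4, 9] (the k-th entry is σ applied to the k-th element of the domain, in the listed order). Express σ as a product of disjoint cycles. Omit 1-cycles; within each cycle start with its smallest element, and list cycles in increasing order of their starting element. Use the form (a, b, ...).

From 1: 1 → 6 → 8 → 5 → 3 → 7 → 2 → 1, closing the cycle (1, 6, 8, 5, 3, 7, 2).
Repeating from the next unused element and collecting all non-trivial cycles gives (1, 6, 8, 5, 3, 7, 2)(4, 10, 9).

(1, 6, 8, 5, 3, 7, 2)(4, 10, 9)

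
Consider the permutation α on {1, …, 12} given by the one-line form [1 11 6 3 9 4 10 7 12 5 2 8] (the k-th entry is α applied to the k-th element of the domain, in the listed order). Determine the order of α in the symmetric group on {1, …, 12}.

Decomposing into disjoint cycles gives cycle lengths 6, 3, 2, 1.
The order is lcm(6, 3, 2) = 6.

6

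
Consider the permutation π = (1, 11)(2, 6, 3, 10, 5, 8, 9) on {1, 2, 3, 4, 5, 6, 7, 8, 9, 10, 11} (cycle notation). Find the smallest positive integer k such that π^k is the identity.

14

The cycle type of π is (7, 2, 1, 1).
The order of π is the least common multiple of its cycle lengths: lcm(7, 2) = 14.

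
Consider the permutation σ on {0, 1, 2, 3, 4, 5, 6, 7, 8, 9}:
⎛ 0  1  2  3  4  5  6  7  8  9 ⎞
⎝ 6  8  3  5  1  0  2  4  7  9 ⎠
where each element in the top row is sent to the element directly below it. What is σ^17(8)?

Tracing 8 → 7 → … returns to 8 after 4 steps, so 8 lies in a 4-cycle (1 8 7 4).
Powers repeat with period 4 on this cycle, and 17 mod 4 = 1, so σ^17(8) = σ^1(8).
Stepping 1 place around the cycle: 8 → 7.

7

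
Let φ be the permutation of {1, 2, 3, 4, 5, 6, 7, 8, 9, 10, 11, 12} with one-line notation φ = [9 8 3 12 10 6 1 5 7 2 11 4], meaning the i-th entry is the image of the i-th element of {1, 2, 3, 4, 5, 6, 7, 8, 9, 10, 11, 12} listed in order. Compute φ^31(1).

9

Tracing 1 → 9 → … returns to 1 after 3 steps, so 1 lies in a 3-cycle (1 9 7).
On a 3-cycle, φ^3 is the identity, so φ^31 = φ^1 there (31 ≡ 1 mod 3).
Stepping 1 place around the cycle: 1 → 9.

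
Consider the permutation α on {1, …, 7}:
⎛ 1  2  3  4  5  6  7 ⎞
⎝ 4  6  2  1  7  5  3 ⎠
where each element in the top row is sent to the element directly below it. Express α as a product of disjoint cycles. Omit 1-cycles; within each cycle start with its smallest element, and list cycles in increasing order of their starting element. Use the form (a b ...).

Start at 1 and follow images: 1 → 4 → 1, giving the cycle (1 4).
Repeating from the next unused element and collecting all non-trivial cycles gives (1 4)(2 6 5 7 3).

(1 4)(2 6 5 7 3)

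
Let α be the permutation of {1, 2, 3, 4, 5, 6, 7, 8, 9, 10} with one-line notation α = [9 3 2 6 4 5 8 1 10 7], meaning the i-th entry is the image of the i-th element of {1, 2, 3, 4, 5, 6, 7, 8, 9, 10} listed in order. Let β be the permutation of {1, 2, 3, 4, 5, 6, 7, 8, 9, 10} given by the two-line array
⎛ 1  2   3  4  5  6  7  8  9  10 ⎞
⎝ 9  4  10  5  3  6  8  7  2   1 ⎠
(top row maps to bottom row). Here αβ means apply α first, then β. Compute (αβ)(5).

First apply α: α(5) = 4, then β(4) = 5. Thus (αβ)(5) = 5.

5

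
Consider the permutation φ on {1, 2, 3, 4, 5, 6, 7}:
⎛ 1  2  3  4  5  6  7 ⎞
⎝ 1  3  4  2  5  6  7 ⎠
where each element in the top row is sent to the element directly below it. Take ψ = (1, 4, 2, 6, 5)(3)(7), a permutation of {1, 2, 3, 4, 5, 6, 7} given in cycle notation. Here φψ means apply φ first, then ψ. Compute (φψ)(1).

4

φ(1) = 1, then ψ(1) = 4; composing gives (φψ)(1) = 4.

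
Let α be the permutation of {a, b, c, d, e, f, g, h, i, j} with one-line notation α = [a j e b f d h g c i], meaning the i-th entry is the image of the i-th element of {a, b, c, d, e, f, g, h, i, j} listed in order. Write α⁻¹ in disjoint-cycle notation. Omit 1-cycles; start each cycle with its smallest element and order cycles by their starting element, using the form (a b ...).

(b d f e c i j)(g h)

The cycle decomposition of α is (b j i c e f d)(g h).
The inverse reverses every cycle; in canonical form, α⁻¹ = (b d f e c i j)(g h).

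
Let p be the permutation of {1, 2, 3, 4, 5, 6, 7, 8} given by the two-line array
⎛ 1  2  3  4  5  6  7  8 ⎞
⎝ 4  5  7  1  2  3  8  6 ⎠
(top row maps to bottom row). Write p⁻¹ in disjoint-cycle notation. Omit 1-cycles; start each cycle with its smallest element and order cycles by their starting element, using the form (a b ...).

The cycle decomposition of p is (1 4)(2 5)(3 7 8 6).
The inverse reverses every cycle; in canonical form, p⁻¹ = (1 4)(2 5)(3 6 8 7).

(1 4)(2 5)(3 6 8 7)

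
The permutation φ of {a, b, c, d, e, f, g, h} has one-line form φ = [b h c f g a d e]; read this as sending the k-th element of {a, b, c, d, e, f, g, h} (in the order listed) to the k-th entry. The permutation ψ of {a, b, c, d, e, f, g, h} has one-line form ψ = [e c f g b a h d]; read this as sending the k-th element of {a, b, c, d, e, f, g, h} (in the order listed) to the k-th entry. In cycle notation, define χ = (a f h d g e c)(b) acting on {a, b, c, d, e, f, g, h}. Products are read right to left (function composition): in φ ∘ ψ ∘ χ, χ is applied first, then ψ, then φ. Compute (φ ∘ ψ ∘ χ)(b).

Apply the permutations in order: χ(b) = b, then ψ(b) = c, then φ(c) = c. So (φ ∘ ψ ∘ χ)(b) = c.

c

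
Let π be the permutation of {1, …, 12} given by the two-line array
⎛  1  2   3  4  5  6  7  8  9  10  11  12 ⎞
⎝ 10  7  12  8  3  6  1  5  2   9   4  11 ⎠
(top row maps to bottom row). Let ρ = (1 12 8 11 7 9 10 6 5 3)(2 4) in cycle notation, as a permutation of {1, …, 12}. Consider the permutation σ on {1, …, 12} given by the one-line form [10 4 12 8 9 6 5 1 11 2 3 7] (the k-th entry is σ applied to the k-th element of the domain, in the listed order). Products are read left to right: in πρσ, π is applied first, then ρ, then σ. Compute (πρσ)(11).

4

Apply the permutations in order: π(11) = 4, then ρ(4) = 2, then σ(2) = 4. So (πρσ)(11) = 4.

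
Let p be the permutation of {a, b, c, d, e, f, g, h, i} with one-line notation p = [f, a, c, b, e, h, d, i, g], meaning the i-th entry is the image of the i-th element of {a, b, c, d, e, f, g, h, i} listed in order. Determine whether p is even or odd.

In disjoint-cycle form the cycle lengths are 7, 1, 1.
A cycle is odd iff its length is even; p has 0 even-length cycles, so sgn(p) = (−1)^0 and p is even.

even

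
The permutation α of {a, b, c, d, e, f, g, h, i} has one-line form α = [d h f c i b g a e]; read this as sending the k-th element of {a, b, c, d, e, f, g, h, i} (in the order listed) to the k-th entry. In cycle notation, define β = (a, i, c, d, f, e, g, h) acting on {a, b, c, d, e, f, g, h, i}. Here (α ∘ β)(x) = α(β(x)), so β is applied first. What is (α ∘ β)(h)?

(α ∘ β)(h) = α(β(h)). β(h) = a, then α(a) = d. So (α ∘ β)(h) = d.

d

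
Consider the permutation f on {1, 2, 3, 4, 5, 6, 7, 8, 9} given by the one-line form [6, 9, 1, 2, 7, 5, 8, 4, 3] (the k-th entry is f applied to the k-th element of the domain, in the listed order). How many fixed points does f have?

0

No element satisfies f(x) = x, so there are 0 fixed points.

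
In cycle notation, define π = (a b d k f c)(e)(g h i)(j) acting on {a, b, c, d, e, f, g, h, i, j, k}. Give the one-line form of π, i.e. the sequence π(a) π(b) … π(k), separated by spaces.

Reading each image from the cycles: a↦b, b↦d, c↦a, d↦k, e↦e, f↦c, g↦h, h↦i, i↦g, j↦j, k↦f.
So the one-line form is b d a k e c h i g j f.

b d a k e c h i g j f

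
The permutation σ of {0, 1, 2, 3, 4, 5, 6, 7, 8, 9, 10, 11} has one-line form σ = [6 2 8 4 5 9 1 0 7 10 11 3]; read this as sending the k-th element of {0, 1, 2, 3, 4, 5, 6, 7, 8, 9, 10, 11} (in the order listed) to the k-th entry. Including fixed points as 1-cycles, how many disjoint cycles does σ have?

The cycle decomposition is (0 6 1 2 8 7)(3 4 5 9 10 11), which has 2 cycles (counting 1-cycles).

2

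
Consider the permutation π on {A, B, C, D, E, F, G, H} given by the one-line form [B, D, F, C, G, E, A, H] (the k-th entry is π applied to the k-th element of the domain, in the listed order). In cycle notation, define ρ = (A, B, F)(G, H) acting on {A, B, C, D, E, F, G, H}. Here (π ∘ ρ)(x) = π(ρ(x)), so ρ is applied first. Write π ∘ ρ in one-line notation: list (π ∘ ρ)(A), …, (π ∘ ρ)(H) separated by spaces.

D E F C G B H A

For each element, apply ρ then π: A → B → D; B → F → E; C → C → F; D → D → C; E → E → G; F → A → B; G → H → H; H → G → A.
So π ∘ ρ in one-line form is D E F C G B H A.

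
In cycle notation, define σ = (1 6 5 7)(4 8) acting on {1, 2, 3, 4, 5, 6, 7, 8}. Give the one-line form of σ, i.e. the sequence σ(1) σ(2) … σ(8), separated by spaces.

Reading each image from the cycles: 1↦6, 2↦2, 3↦3, 4↦8, 5↦7, 6↦5, 7↦1, 8↦4.
So the one-line form is 6 2 3 8 7 5 1 4.

6 2 3 8 7 5 1 4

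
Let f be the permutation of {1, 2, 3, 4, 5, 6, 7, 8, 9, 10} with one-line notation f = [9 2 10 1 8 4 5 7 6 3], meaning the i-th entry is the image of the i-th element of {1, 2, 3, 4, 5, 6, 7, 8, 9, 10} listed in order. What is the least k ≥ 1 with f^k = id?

Decomposing into disjoint cycles gives cycle lengths 4, 3, 2, 1.
Since disjoint cycles commute, ord(f) = lcm(4, 3, 2) = 12.

12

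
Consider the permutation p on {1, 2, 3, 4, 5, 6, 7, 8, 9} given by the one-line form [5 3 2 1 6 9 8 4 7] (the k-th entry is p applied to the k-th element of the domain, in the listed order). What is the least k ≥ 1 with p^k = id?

14

The disjoint-cycle form of p has cycle lengths 7, 2.
Since disjoint cycles commute, ord(p) = lcm(7, 2) = 14.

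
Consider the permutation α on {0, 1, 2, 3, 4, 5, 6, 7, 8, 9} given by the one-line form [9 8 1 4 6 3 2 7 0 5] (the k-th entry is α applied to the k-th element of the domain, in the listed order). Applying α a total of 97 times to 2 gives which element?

Tracing 2 → 1 → … returns to 2 after 9 steps, so 2 lies in a 9-cycle (0 9 5 3 4 6 2 1 8).
Powers repeat with period 9 on this cycle, and 97 mod 9 = 7, so α^97(2) = α^7(2).
Advancing 7 steps from 2: 2 → 1 → 8 → 0 → 9 → 5 → 3 → 4.

4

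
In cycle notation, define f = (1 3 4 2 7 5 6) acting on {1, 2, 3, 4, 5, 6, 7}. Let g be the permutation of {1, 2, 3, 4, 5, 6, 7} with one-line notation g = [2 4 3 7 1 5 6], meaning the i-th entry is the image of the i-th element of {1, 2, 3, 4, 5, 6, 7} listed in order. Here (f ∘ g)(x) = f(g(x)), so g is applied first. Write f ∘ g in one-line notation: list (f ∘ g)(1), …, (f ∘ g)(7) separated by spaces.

7 2 4 5 3 6 1

Chase each element through g then f: 1 → 2 → 7; 2 → 4 → 2; 3 → 3 → 4; 4 → 7 → 5; 5 → 1 → 3; 6 → 5 → 6; 7 → 6 → 1.
So f ∘ g in one-line form is 7 2 4 5 3 6 1.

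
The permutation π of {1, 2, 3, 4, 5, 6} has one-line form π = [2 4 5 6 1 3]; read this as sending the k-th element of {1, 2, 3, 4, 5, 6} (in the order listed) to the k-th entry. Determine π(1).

2

1 is element number 1 of the domain, and entry number 1 of the one-line form is 2, so π(1) = 2.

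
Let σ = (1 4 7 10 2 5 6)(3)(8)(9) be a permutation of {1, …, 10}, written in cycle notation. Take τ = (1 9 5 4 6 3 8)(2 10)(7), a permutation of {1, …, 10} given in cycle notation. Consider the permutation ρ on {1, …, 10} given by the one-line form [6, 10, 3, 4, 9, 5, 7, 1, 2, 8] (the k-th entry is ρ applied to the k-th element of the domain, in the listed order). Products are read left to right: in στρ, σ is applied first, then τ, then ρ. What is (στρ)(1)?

5

Apply the permutations in order: σ(1) = 4, then τ(4) = 6, then ρ(6) = 5. So (στρ)(1) = 5.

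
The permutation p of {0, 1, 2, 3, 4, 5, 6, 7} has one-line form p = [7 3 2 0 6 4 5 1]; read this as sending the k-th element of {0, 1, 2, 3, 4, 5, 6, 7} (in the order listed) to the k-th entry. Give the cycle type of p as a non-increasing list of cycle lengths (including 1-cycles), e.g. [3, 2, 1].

The disjoint cycles are (0 7 1 3)(2)(4 6 5), with lengths 4, 3, 1 in non-increasing order.

[4, 3, 1]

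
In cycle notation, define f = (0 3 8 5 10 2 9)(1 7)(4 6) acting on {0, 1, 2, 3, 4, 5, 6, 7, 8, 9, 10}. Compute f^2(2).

2 lies in the 7-cycle (0 3 8 5 10 2 9).
Advancing 2 steps from 2: 2 → 9 → 0.

0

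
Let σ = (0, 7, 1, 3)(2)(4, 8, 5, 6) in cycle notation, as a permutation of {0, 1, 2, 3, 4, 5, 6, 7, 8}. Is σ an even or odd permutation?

The cycle lengths are 4, 4, 1.
A cycle is odd iff its length is even; σ has 2 even-length cycles, so sgn(σ) = (−1)^2 and σ is even.

even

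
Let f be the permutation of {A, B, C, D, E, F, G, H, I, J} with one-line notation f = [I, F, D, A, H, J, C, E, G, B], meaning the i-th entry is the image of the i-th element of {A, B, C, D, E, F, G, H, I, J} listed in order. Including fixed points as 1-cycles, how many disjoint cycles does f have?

The cycle decomposition is (A I G C D)(B F J)(E H), which has 3 cycles (counting 1-cycles).

3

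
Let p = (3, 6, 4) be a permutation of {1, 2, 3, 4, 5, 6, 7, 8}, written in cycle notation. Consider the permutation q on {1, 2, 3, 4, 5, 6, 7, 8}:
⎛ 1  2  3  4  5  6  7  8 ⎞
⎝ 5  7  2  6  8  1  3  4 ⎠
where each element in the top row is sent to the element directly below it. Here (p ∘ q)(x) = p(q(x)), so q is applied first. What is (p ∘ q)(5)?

8

q(5) = 8, then p(8) = 8; composing gives (p ∘ q)(5) = 8.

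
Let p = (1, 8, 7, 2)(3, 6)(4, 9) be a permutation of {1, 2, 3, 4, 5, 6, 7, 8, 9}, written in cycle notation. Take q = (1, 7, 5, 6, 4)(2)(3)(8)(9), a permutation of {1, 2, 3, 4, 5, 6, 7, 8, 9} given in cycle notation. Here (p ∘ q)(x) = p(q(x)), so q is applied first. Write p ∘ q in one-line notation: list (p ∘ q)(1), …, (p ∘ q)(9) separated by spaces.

Chase each element through q then p: 1 → 7 → 2; 2 → 2 → 1; 3 → 3 → 6; 4 → 1 → 8; 5 → 6 → 3; 6 → 4 → 9; 7 → 5 → 5; 8 → 8 → 7; 9 → 9 → 4.
Collecting the images, p ∘ q = [2 1 6 8 3 9 5 7 4].

2 1 6 8 3 9 5 7 4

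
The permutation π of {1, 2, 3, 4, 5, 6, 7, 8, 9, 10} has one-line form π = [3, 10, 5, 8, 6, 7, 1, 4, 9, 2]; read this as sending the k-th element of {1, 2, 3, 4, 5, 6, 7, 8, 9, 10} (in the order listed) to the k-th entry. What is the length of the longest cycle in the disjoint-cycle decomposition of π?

Decomposing into disjoint cycles gives (1 3 5 6 7)(2 10)(4 8); the longest has length 5.

5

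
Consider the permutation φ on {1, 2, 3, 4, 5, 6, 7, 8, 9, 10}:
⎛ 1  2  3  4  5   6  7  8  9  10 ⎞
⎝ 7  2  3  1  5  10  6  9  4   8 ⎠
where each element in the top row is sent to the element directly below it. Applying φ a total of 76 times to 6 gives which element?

7

Tracing 6 → 10 → … returns to 6 after 7 steps, so 6 lies in a 7-cycle (1 7 6 10 8 9 4).
Powers repeat with period 7 on this cycle, and 76 mod 7 = 6, so φ^76(6) = φ^6(6).
Advancing 6 steps from 6: 6 → 10 → 8 → 9 → 4 → 1 → 7.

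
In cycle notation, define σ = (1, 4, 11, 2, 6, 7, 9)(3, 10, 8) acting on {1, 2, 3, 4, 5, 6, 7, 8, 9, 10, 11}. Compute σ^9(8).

8 lies in the 3-cycle (3, 10, 8).
Since the cycle has length 3, σ^9 acts on it the same as σ^0 (9 mod 3 = 0).
So σ^9(8) = 8.

8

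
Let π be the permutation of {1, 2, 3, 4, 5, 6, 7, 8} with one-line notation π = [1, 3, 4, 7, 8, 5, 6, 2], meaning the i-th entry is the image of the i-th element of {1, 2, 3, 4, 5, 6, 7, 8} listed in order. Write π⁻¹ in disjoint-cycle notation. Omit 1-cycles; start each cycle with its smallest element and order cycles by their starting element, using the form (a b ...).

(2 8 5 6 7 4 3)

The cycle decomposition of π is (2 3 4 7 6 5 8).
Reversing each cycle (and rotating so the smallest element leads) gives π⁻¹ = (2 8 5 6 7 4 3).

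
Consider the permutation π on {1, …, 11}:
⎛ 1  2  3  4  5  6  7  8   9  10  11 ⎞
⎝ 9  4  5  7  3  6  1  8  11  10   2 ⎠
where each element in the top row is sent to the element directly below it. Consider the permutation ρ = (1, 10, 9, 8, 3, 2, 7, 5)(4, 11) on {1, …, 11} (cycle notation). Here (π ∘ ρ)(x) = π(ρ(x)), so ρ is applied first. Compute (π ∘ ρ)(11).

7

ρ(11) = 4, then π(4) = 7; composing gives (π ∘ ρ)(11) = 7.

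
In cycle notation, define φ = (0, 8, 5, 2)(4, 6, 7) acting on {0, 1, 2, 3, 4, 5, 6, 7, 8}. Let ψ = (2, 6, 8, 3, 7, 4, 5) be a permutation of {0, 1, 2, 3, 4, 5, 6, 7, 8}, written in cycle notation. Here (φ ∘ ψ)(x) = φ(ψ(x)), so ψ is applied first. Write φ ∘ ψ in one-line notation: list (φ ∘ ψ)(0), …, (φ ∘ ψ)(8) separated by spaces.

(φ ∘ ψ)(x) = φ(ψ(x)). Computing each image: φ(ψ(0)) = φ(0) = 8, φ(ψ(1)) = φ(1) = 1, φ(ψ(2)) = φ(6) = 7, φ(ψ(3)) = φ(7) = 4, φ(ψ(4)) = φ(5) = 2, φ(ψ(5)) = φ(2) = 0, φ(ψ(6)) = φ(8) = 5, φ(ψ(7)) = φ(4) = 6, φ(ψ(8)) = φ(3) = 3.
Hence φ ∘ ψ = [8 1 7 4 2 0 5 6 3].

8 1 7 4 2 0 5 6 3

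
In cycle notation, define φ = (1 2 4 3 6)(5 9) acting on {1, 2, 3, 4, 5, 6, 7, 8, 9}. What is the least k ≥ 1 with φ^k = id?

The disjoint cycles have lengths 5, 2, 1, 1.
The order of φ is the least common multiple of its cycle lengths: lcm(5, 2) = 10.

10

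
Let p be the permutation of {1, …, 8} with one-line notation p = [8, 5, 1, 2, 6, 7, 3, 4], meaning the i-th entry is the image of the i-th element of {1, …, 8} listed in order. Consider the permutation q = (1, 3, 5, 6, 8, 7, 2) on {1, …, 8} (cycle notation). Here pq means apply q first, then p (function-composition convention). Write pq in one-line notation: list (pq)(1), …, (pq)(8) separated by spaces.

1 8 6 2 7 4 5 3

(pq)(x) = p(q(x)). Computing each image: p(q(1)) = p(3) = 1, p(q(2)) = p(1) = 8, p(q(3)) = p(5) = 6, p(q(4)) = p(4) = 2, p(q(5)) = p(6) = 7, p(q(6)) = p(8) = 4, p(q(7)) = p(2) = 5, p(q(8)) = p(7) = 3.
Hence pq = [1 8 6 2 7 4 5 3].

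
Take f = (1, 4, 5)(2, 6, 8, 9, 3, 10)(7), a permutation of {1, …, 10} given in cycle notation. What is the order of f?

6

The cycle type of f is (6, 3, 1).
Since disjoint cycles commute, ord(f) = lcm(6, 3) = 6.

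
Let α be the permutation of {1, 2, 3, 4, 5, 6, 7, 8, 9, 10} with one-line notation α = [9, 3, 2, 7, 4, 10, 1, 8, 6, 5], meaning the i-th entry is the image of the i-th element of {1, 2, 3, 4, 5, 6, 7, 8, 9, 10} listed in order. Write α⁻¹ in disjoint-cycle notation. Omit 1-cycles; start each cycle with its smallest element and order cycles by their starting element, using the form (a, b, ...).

(1, 7, 4, 5, 10, 6, 9)(2, 3)

The cycle decomposition of α is (1, 9, 6, 10, 5, 4, 7)(2, 3).
Reversing each cycle (and rotating so the smallest element leads) gives α⁻¹ = (1, 7, 4, 5, 10, 6, 9)(2, 3).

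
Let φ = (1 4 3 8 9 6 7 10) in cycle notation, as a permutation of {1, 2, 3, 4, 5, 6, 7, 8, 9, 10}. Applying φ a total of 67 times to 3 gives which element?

6

3 lies in the 8-cycle (1 4 3 8 9 6 7 10).
On an 8-cycle, φ^8 is the identity, so φ^67 = φ^3 there (67 ≡ 3 mod 8).
Advancing 3 steps from 3: 3 → 8 → 9 → 6.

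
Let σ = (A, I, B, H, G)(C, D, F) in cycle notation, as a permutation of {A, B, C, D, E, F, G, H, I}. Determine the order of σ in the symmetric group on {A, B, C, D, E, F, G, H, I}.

15

The cycle type of σ is (5, 3, 1).
The order is lcm(5, 3) = 15.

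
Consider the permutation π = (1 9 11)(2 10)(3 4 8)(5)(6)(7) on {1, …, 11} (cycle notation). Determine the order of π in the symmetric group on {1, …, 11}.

6

The cycle type of π is (3, 3, 2, 1, 1, 1).
Since disjoint cycles commute, ord(π) = lcm(3, 3, 2) = 6.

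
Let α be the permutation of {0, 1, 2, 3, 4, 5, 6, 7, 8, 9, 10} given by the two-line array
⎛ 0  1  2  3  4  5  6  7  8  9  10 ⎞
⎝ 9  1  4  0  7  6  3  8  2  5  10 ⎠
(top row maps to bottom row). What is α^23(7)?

4

Tracing 7 → 8 → … returns to 7 after 4 steps, so 7 lies in a 4-cycle (2, 4, 7, 8).
On a 4-cycle, α^4 is the identity, so α^23 = α^3 there (23 ≡ 3 mod 4).
Advancing 3 steps from 7: 7 → 8 → 2 → 4.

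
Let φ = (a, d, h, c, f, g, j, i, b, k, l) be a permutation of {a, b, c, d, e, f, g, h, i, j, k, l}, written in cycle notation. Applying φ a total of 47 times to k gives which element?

d

k lies in the 11-cycle (a, d, h, c, f, g, j, i, b, k, l).
Since the cycle has length 11, φ^47 acts on it the same as φ^3 (47 mod 11 = 3).
Stepping 3 places around the cycle: k → l → a → d.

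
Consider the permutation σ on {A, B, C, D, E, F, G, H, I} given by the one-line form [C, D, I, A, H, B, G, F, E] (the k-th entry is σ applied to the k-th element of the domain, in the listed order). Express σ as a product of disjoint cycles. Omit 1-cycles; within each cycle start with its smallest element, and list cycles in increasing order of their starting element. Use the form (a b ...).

(A C I E H F B D)

Start at A and follow images: A → C → I → E → H → F → B → D → A, giving the cycle (A C I E H F B D).
Continuing from each remaining unvisited element yields (A C I E H F B D).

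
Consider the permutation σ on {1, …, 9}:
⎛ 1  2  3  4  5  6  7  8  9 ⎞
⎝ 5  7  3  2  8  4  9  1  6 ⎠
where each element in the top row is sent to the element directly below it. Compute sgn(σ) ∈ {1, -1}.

In disjoint-cycle form the cycle lengths are 5, 3, 1.
A cycle of length ℓ contributes ℓ−1 transpositions, so σ is a product of 4 + 2 = 6 transpositions — even.

1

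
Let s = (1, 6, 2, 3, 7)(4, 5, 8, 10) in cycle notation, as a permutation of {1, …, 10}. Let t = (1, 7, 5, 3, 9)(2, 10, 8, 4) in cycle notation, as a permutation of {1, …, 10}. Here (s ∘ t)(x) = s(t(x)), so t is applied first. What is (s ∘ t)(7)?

8

(s ∘ t)(7) = s(t(7)). t(7) = 5, then s(5) = 8. So (s ∘ t)(7) = 8.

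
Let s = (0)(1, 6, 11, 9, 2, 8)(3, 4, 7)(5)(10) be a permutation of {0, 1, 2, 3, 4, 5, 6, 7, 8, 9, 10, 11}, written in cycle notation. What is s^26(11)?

2

11 lies in the 6-cycle (1, 6, 11, 9, 2, 8).
Since the cycle has length 6, s^26 acts on it the same as s^2 (26 mod 6 = 2).
Advancing 2 steps from 11: 11 → 9 → 2.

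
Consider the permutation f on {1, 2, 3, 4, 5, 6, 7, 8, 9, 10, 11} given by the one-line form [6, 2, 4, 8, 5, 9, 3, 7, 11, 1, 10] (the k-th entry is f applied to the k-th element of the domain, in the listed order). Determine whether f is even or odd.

odd

In disjoint-cycle form the cycle lengths are 5, 4, 1, 1.
A cycle is odd iff its length is even; f has 1 even-length cycle, so sgn(f) = (−1)^1 and f is odd.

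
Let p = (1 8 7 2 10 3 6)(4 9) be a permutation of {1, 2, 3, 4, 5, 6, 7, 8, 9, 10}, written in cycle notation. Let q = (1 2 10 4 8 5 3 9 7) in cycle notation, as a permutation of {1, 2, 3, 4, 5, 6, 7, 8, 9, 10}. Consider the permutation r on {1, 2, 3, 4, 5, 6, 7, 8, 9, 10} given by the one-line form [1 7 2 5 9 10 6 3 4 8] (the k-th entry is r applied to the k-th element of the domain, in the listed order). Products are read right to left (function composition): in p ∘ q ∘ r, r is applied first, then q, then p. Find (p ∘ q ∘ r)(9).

7

Chase 9: r(9) = 4; q(4) = 8; p(8) = 7. Hence (p ∘ q ∘ r)(9) = 7.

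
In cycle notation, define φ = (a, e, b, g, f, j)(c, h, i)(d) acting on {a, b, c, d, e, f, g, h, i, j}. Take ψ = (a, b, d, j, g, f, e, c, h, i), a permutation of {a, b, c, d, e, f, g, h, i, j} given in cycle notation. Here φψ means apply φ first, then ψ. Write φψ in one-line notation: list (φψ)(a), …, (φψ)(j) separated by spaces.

c f i j d g e a h b

(φψ)(x) = ψ(φ(x)). Computing each image: ψ(φ(a)) = ψ(e) = c, ψ(φ(b)) = ψ(g) = f, ψ(φ(c)) = ψ(h) = i, ψ(φ(d)) = ψ(d) = j, ψ(φ(e)) = ψ(b) = d, ψ(φ(f)) = ψ(j) = g, ψ(φ(g)) = ψ(f) = e, ψ(φ(h)) = ψ(i) = a, ψ(φ(i)) = ψ(c) = h, ψ(φ(j)) = ψ(a) = b.
Hence φψ = [c f i j d g e a h b].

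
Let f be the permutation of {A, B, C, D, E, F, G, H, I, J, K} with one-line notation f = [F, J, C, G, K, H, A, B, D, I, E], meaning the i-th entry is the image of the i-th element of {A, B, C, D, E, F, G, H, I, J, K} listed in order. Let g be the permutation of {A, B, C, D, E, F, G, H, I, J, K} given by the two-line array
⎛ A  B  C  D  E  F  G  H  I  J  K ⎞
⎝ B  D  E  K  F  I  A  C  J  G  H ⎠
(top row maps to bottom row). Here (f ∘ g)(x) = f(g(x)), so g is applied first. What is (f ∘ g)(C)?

g(C) = E, then f(E) = K; composing gives (f ∘ g)(C) = K.

K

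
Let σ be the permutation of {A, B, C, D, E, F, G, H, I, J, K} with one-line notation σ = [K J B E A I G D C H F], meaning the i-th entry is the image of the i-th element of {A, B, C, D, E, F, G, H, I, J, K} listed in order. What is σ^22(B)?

H

Tracing B → J → … returns to B after 10 steps, so B lies in a 10-cycle (A, K, F, I, C, B, J, H, D, E).
On a 10-cycle, σ^10 is the identity, so σ^22 = σ^2 there (22 ≡ 2 mod 10).
Stepping 2 places around the cycle: B → J → H.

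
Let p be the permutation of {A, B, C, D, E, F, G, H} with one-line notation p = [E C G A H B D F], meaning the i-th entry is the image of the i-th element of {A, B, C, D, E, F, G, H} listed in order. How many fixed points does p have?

0

No element satisfies p(x) = x, so there are 0 fixed points.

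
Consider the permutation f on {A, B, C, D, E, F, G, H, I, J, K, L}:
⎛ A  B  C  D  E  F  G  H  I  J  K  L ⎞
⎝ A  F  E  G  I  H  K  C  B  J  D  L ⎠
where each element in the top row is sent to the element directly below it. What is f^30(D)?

D

Tracing D → G → … returns to D after 3 steps, so D lies in a 3-cycle (D G K).
Powers repeat with period 3 on this cycle, and 30 mod 3 = 0, so f^30(D) = f^0(D).
So f^30(D) = D.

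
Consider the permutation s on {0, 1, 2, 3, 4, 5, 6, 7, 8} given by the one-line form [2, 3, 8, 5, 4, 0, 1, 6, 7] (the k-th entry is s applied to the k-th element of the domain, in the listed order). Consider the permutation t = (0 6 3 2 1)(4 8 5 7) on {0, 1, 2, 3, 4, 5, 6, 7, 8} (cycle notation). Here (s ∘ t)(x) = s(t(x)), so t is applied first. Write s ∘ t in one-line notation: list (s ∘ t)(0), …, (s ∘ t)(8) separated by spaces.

(s ∘ t)(x) = s(t(x)). Computing each image: s(t(0)) = s(6) = 1, s(t(1)) = s(0) = 2, s(t(2)) = s(1) = 3, s(t(3)) = s(2) = 8, s(t(4)) = s(8) = 7, s(t(5)) = s(7) = 6, s(t(6)) = s(3) = 5, s(t(7)) = s(4) = 4, s(t(8)) = s(5) = 0.
Hence s ∘ t = [1 2 3 8 7 6 5 4 0].

1 2 3 8 7 6 5 4 0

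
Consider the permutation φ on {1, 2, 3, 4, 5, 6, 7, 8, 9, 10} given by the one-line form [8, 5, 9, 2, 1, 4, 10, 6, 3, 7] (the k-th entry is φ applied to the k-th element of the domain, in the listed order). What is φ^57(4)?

1

Tracing 4 → 2 → … returns to 4 after 6 steps, so 4 lies in a 6-cycle (1, 8, 6, 4, 2, 5).
On a 6-cycle, φ^6 is the identity, so φ^57 = φ^3 there (57 ≡ 3 mod 6).
Advancing 3 steps from 4: 4 → 2 → 5 → 1.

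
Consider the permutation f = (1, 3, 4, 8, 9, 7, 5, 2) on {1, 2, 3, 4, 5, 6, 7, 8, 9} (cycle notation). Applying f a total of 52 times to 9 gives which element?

9 lies in the 8-cycle (1, 3, 4, 8, 9, 7, 5, 2).
On an 8-cycle, f^8 is the identity, so f^52 = f^4 there (52 ≡ 4 mod 8).
Stepping 4 places around the cycle: 9 → 7 → 5 → 2 → 1.

1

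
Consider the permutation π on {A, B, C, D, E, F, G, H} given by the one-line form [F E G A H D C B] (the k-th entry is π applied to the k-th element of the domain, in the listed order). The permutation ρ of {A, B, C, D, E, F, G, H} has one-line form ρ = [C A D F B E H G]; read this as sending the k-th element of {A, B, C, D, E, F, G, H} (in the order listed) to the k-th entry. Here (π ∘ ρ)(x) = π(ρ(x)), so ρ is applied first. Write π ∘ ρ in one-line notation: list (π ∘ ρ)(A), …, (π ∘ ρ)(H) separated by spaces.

(π ∘ ρ)(x) = π(ρ(x)). Computing each image: π(ρ(A)) = π(C) = G, π(ρ(B)) = π(A) = F, π(ρ(C)) = π(D) = A, π(ρ(D)) = π(F) = D, π(ρ(E)) = π(B) = E, π(ρ(F)) = π(E) = H, π(ρ(G)) = π(H) = B, π(ρ(H)) = π(G) = C.
Hence π ∘ ρ = [G F A D E H B C].

G F A D E H B C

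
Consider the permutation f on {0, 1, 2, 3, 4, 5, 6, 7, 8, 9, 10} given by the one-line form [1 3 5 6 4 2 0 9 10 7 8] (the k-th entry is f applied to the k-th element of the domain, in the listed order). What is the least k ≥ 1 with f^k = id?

Writing f as disjoint cycles, the cycle lengths are 4, 2, 2, 2, 1.
The order of f is the least common multiple of its cycle lengths: lcm(4, 2, 2, 2) = 4.

4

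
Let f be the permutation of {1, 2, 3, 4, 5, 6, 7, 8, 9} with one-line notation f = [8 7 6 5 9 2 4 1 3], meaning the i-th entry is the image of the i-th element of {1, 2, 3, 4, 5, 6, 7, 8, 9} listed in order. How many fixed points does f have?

0

No element satisfies f(x) = x, so there are 0 fixed points.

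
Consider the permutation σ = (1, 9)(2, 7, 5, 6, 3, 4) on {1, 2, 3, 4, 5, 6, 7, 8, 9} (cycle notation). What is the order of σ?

The cycle type of σ is (6, 2, 1).
Since disjoint cycles commute, ord(σ) = lcm(6, 2) = 6.

6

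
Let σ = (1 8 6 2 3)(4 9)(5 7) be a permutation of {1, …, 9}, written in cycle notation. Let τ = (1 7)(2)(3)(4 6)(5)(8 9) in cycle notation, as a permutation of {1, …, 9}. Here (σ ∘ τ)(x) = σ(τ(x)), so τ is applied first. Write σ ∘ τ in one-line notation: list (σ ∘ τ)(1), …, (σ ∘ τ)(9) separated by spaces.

(σ ∘ τ)(x) = σ(τ(x)). Computing each image: σ(τ(1)) = σ(7) = 5, σ(τ(2)) = σ(2) = 3, σ(τ(3)) = σ(3) = 1, σ(τ(4)) = σ(6) = 2, σ(τ(5)) = σ(5) = 7, σ(τ(6)) = σ(4) = 9, σ(τ(7)) = σ(1) = 8, σ(τ(8)) = σ(9) = 4, σ(τ(9)) = σ(8) = 6.
Hence σ ∘ τ = [5 3 1 2 7 9 8 4 6].

5 3 1 2 7 9 8 4 6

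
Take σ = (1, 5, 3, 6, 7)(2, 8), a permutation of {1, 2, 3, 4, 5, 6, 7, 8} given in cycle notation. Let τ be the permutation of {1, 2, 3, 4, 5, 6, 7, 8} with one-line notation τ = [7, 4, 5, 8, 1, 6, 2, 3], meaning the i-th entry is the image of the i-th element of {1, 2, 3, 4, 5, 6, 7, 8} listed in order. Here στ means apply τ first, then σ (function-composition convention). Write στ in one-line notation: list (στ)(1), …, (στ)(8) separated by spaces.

1 4 3 2 5 7 8 6

Chase each element through τ then σ: 1 → 7 → 1; 2 → 4 → 4; 3 → 5 → 3; 4 → 8 → 2; 5 → 1 → 5; 6 → 6 → 7; 7 → 2 → 8; 8 → 3 → 6.
So στ in one-line form is 1 4 3 2 5 7 8 6.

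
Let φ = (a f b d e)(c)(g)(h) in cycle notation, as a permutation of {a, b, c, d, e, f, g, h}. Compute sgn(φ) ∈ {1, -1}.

1

The cycle lengths are 5, 1, 1, 1.
A cycle of length ℓ contributes ℓ−1 transpositions, so φ is a product of 4 transpositions — even.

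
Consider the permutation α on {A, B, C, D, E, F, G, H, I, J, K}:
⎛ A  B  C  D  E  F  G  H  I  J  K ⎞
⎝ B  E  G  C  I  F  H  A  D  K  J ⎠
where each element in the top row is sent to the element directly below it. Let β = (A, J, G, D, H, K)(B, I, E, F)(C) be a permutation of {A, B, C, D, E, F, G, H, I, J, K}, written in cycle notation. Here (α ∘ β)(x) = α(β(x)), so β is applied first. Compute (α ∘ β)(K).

B

First apply β: β(K) = A, then α(A) = B. Thus (α ∘ β)(K) = B.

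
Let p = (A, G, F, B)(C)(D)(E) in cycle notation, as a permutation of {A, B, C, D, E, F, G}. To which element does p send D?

D

The 1-cycle (D) fixes D, so p(D) = D.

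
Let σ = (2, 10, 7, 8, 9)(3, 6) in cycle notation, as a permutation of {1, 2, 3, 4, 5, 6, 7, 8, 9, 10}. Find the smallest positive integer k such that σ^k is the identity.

The disjoint cycles have lengths 5, 2, 1, 1, 1.
The order of σ is the least common multiple of its cycle lengths: lcm(5, 2) = 10.

10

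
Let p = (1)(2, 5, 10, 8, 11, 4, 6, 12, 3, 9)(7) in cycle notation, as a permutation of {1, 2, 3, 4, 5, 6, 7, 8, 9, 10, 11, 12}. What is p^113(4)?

3

4 lies in the 10-cycle (2, 5, 10, 8, 11, 4, 6, 12, 3, 9).
Powers repeat with period 10 on this cycle, and 113 mod 10 = 3, so p^113(4) = p^3(4).
Stepping 3 places around the cycle: 4 → 6 → 12 → 3.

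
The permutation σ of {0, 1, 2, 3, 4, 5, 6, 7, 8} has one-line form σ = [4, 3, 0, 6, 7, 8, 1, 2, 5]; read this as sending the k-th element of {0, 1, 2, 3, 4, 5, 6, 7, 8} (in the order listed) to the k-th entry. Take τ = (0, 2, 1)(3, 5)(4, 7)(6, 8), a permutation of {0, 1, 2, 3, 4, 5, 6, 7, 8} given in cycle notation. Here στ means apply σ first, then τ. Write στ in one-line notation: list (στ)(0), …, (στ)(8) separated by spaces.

7 5 2 8 4 6 0 1 3

Chase each element through σ then τ: 0 → 4 → 7; 1 → 3 → 5; 2 → 0 → 2; 3 → 6 → 8; 4 → 7 → 4; 5 → 8 → 6; 6 → 1 → 0; 7 → 2 → 1; 8 → 5 → 3.
So στ in one-line form is 7 5 2 8 4 6 0 1 3.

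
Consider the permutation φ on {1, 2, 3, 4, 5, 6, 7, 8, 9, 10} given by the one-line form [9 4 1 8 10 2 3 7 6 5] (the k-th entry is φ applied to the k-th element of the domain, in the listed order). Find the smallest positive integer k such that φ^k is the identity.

8

The disjoint-cycle form of φ has cycle lengths 8, 2.
The order is lcm(8, 2) = 8.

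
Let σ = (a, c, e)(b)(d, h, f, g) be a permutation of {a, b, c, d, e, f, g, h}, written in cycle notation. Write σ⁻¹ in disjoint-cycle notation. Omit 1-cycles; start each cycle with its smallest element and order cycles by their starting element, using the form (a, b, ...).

If σ sends a → b within a cycle, σ⁻¹ sends b → a; equivalently, reverse each cycle.
After reversing and putting each cycle's least element first, σ⁻¹ = (a, e, c)(d, g, f, h).

(a, e, c)(d, g, f, h)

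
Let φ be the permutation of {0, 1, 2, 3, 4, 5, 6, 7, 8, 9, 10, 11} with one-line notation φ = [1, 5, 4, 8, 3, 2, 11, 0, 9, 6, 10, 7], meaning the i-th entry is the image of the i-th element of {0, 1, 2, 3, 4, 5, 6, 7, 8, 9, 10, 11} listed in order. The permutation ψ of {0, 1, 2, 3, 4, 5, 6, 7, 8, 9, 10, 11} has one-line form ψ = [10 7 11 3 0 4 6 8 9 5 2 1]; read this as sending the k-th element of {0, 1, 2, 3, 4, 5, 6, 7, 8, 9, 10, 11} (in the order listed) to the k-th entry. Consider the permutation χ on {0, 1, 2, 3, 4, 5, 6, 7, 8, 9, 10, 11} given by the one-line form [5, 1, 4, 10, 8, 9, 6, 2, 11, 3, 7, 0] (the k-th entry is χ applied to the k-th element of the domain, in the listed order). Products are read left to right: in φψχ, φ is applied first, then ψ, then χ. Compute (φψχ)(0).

Chase 0: φ(0) = 1; ψ(1) = 7; χ(7) = 2. Hence (φψχ)(0) = 2.

2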